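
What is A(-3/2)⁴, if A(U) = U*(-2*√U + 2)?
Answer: -1863/4 + 81*I*√6 ≈ -465.75 + 198.41*I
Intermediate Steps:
A(U) = U*(2 - 2*√U)
A(-3/2)⁴ = (-2*(-3*I*√6/4) + 2*(-3/2))⁴ = (-2*(-3*I*√6/4) + 2*(-3*½))⁴ = (-(-3)*I*√6/2 + 2*(-3/2))⁴ = (-(-3)*I*√6/2 - 3)⁴ = (3*I*√6/2 - 3)⁴ = (-3 + 3*I*√6/2)⁴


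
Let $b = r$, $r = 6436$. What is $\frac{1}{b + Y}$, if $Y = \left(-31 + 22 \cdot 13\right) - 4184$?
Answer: $\frac{1}{2507} \approx 0.00039888$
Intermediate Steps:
$Y = -3929$ ($Y = \left(-31 + 286\right) - 4184 = 255 - 4184 = -3929$)
$b = 6436$
$\frac{1}{b + Y} = \frac{1}{6436 - 3929} = \frac{1}{2507}$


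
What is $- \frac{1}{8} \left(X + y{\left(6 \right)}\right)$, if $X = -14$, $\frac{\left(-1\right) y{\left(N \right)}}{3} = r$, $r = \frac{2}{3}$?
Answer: $2$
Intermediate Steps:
$r = \frac{2}{3}$ ($r = 2 \cdot \frac{1}{3} = \frac{2}{3} \approx 0.66667$)
$y{\left(N \right)} = -2$ ($y{\left(N \right)} = \left(-3\right) \frac{2}{3} = -2$)
$- \frac{1}{8} \left(X + y{\left(6 \right)}\right) = - \frac{1}{8} \left(-14 - 2\right) = \left(-1\right) \frac{1}{8} \left(-16\right) = \left(- \frac{1}{8}\right) \left(-16\right) = 2$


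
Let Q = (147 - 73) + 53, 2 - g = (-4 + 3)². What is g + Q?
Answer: 128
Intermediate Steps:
g = 1 (g = 2 - (-4 + 3)² = 2 - 1*(-1)² = 2 - 1*1 = 2 - 1 = 1)
Q = 127 (Q = 74 + 53 = 127)
g + Q = 1 + 127 = 128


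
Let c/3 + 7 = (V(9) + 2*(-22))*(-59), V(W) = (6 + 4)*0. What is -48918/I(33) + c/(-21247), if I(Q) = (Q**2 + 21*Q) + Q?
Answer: -351152617/12854435 ≈ -27.318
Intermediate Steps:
V(W) = 0 (V(W) = 10*0 = 0)
I(Q) = Q**2 + 22*Q
c = 7767 (c = -21 + 3*((0 + 2*(-22))*(-59)) = -21 + 3*((0 - 44)*(-59)) = -21 + 3*(-44*(-59)) = -21 + 3*2596 = -21 + 7788 = 7767)
-48918/I(33) + c/(-21247) = -48918*1/(33*(22 + 33)) + 7767/(-21247) = -48918/(33*55) + 7767*(-1/21247) = -48918/1815 - 7767/21247 = -48918*1/1815 - 7767/21247 = -16306/605 - 7767/21247 = -351152617/12854435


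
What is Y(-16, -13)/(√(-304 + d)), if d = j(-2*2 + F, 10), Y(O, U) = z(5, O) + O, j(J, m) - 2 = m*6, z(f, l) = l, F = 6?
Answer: 16*I*√2/11 ≈ 2.057*I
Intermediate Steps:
j(J, m) = 2 + 6*m (j(J, m) = 2 + m*6 = 2 + 6*m)
Y(O, U) = 2*O (Y(O, U) = O + O = 2*O)
d = 62 (d = 2 + 6*10 = 2 + 60 = 62)
Y(-16, -13)/(√(-304 + d)) = (2*(-16))/(√(-304 + 62)) = -32*(-I*√2/22) = -(-16)*I*√2/11 = 16*I*√2/11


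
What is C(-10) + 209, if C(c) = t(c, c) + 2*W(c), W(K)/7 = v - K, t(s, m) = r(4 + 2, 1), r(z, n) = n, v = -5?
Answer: 280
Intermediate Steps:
t(s, m) = 1
W(K) = -35 - 7*K (W(K) = 7*(-5 - K) = -35 - 7*K)
C(c) = -69 - 14*c (C(c) = 1 + 2*(-35 - 7*c) = 1 + (-70 - 14*c) = -69 - 14*c)
C(-10) + 209 = (-69 - 14*(-10)) + 209 = (-69 + 140) + 209 = 71 + 209 = 280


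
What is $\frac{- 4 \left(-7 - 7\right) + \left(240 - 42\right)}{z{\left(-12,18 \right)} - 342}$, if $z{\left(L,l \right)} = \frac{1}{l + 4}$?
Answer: $- \frac{5588}{7523} \approx -0.74279$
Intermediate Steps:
$z{\left(L,l \right)} = \frac{1}{4 + l}$
$\frac{- 4 \left(-7 - 7\right) + \left(240 - 42\right)}{z{\left(-12,18 \right)} - 342} = \frac{- 4 \left(-7 - 7\right) + \left(240 - 42\right)}{\frac{1}{4 + 18} - 342} = \frac{\left(-4\right) \left(-14\right) + \left(240 - 42\right)}{\frac{1}{22} - 342} = \frac{56 + 198}{\frac{1}{22} - 342} = \frac{254}{- \frac{7523}{22}} = 254 \left(- \frac{22}{7523}\right) = - \frac{5588}{7523}$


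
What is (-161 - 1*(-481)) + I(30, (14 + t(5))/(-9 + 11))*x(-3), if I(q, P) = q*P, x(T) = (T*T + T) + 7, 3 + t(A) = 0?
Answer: 2465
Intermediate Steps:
t(A) = -3 (t(A) = -3 + 0 = -3)
x(T) = 7 + T + T² (x(T) = (T² + T) + 7 = (T + T²) + 7 = 7 + T + T²)
I(q, P) = P*q
(-161 - 1*(-481)) + I(30, (14 + t(5))/(-9 + 11))*x(-3) = (-161 - 1*(-481)) + (((14 - 3)/(-9 + 11))*30)*(7 - 3 + (-3)²) = (-161 + 481) + ((11/2)*30)*(7 - 3 + 9) = 320 + ((11*(½))*30)*13 = 320 + ((11/2)*30)*13 = 320 + 165*13 = 320 + 2145 = 2465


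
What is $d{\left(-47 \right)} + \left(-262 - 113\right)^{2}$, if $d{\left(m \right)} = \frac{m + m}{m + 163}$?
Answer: $\frac{8156203}{58} \approx 1.4062 \cdot 10^{5}$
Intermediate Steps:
$d{\left(m \right)} = \frac{2 m}{163 + m}$
$d{\left(-47 \right)} + \left(-262 - 113\right)^{2} = 2 \left(-47\right) \frac{1}{163 - 47} + \left(-262 - 113\right)^{2} = 2 \left(-47\right) \frac{1}{116} + \left(-375\right)^{2} = 2 \left(-47\right) \frac{1}{116} + 140625 = - \frac{47}{58} + 140625 = \frac{8156203}{58}$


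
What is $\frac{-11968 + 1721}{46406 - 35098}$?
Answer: $- \frac{10247}{11308} \approx -0.90617$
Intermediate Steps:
$\frac{-11968 + 1721}{46406 - 35098} = - \frac{10247}{11308}$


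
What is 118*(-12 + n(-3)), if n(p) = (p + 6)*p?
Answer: -2478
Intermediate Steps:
n(p) = p*(6 + p) (n(p) = (6 + p)*p = p*(6 + p))
118*(-12 + n(-3)) = 118*(-12 - 3*(6 - 3)) = 118*(-12 - 3*3) = 118*(-12 - 9) = 118*(-21) = -2478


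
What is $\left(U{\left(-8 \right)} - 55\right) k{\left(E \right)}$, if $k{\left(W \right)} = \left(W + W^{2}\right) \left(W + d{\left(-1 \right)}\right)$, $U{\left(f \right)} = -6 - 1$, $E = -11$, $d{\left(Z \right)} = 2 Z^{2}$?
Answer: $61380$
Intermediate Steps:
$U{\left(f \right)} = -7$
$k{\left(W \right)} = \left(2 + W\right) \left(W + W^{2}\right)$ ($k{\left(W \right)} = \left(W + W^{2}\right) \left(W + 2 \left(-1\right)^{2}\right) = \left(W + W^{2}\right) \left(W + 2 \cdot 1\right) = \left(W + W^{2}\right) \left(W + 2\right) = \left(W + W^{2}\right) \left(2 + W\right) = \left(2 + W\right) \left(W + W^{2}\right)$)
$\left(U{\left(-8 \right)} - 55\right) k{\left(E \right)} = \left(-7 - 55\right) \left(- 11 \left(2 + \left(-11\right)^{2} + 3 \left(-11\right)\right)\right) = - 62 \left(- 11 \left(2 + 121 - 33\right)\right) = - 62 \left(\left(-11\right) 90\right) = \left(-62\right) \left(-990\right) = 61380$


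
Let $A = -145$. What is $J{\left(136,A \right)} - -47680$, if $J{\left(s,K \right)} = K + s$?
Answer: $47671$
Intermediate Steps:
$J{\left(136,A \right)} - -47680 = \left(-145 + 136\right) - -47680 = -9 + 47680 = 47671$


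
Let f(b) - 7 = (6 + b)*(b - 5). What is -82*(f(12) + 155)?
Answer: -23616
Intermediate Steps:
f(b) = 7 + (-5 + b)*(6 + b) (f(b) = 7 + (6 + b)*(b - 5) = 7 + (6 + b)*(-5 + b) = 7 + (-5 + b)*(6 + b))
-82*(f(12) + 155) = -82*((-23 + 12 + 12²) + 155) = -82*((-23 + 12 + 144) + 155) = -82*(133 + 155) = -82*288 = -23616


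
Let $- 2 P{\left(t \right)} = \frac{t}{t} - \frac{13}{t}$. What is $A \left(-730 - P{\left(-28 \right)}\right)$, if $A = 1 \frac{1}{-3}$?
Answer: $\frac{13613}{56} \approx 243.09$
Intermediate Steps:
$P{\left(t \right)} = - \frac{1}{2} + \frac{13}{2 t}$ ($P{\left(t \right)} = - \frac{\frac{t}{t} - \frac{13}{t}}{2} = - \frac{1 - \frac{13}{t}}{2} = - \frac{1}{2} + \frac{13}{2 t}$)
$A = - \frac{1}{3}$ ($A = 1 \left(- \frac{1}{3}\right) = - \frac{1}{3} \approx -0.33333$)
$A \left(-730 - P{\left(-28 \right)}\right) = - \frac{-730 - \frac{13 - -28}{2 \left(-28\right)}}{3} = - \frac{-730 - \frac{1}{2} \left(- \frac{1}{28}\right) \left(13 + 28\right)}{3} = - \frac{-730 - \frac{1}{2} \left(- \frac{1}{28}\right) 41}{3} = - \frac{-730 - - \frac{41}{56}}{3} = - \frac{-730 + \frac{41}{56}}{3} = \left(- \frac{1}{3}\right) \left(- \frac{40839}{56}\right) = \frac{13613}{56}$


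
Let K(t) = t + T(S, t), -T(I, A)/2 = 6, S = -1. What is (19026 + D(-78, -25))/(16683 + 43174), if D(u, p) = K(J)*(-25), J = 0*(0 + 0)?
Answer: 19326/59857 ≈ 0.32287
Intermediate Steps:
T(I, A) = -12 (T(I, A) = -2*6 = -12)
J = 0 (J = 0*0 = 0)
K(t) = -12 + t (K(t) = t - 12 = -12 + t)
D(u, p) = 300 (D(u, p) = (-12 + 0)*(-25) = -12*(-25) = 300)
(19026 + D(-78, -25))/(16683 + 43174) = (19026 + 300)/(16683 + 43174) = 19326/59857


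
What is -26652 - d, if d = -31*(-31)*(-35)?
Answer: 6983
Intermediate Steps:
d = -33635 (d = 961*(-35) = -33635)
-26652 - d = -26652 - 1*(-33635) = -26652 + 33635 = 6983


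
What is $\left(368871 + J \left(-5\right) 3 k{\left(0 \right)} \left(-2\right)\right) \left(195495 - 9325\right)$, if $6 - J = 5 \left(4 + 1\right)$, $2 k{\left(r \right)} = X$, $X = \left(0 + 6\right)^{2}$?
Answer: $66762609870$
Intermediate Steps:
$X = 36$ ($X = 6^{2} = 36$)
$k{\left(r \right)} = 18$ ($k{\left(r \right)} = \frac{1}{2} \cdot 36 = 18$)
$J = -19$ ($J = 6 - 5 \left(4 + 1\right) = 6 - 5 \cdot 5 = 6 - 25 = -19$)
$\left(368871 + J \left(-5\right) 3 k{\left(0 \right)} \left(-2\right)\right) \left(195495 - 9325\right) = \left(368871 + \left(-19\right) \left(-5\right) 3 \cdot 18 \left(-2\right)\right) \left(195495 - 9325\right) = \left(368871 + 95 \cdot 54 \left(-2\right)\right) 186170 = \left(368871 + 95 \left(-108\right)\right) 186170 = \left(368871 - 10260\right) 186170 = 358611 \cdot 186170 = 66762609870$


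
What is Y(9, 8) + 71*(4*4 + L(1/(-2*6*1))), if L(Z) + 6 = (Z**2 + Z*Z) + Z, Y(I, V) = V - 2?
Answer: 51197/72 ≈ 711.07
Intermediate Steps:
Y(I, V) = -2 + V
L(Z) = -6 + Z + 2*Z**2 (L(Z) = -6 + ((Z**2 + Z*Z) + Z) = -6 + ((Z**2 + Z**2) + Z) = -6 + (2*Z**2 + Z) = -6 + (Z + 2*Z**2) = -6 + Z + 2*Z**2)
Y(9, 8) + 71*(4*4 + L(1/(-2*6*1))) = (-2 + 8) + 71*(4*4 + (-6 + 1/(-2*6*1) + 2*(1/(-2*6*1))**2)) = 6 + 71*(16 + (-6 + 1/(-12*1) + 2*(1/(-12*1))**2)) = 6 + 71*(16 + (-6 + 1/(-12) + 2*(1/(-12))**2)) = 6 + 71*(16 + (-6 - 1/12 + 2*(-1/12)**2)) = 6 + 71*(16 + (-6 - 1/12 + 2*(1/144))) = 6 + 71*(16 + (-6 - 1/12 + 1/72)) = 6 + 71*(16 - 437/72) = 6 + 71*(715/72) = 6 + 50765/72 = 51197/72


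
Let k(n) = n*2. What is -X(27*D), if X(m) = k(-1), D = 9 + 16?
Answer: 2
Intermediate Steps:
D = 25
k(n) = 2*n
X(m) = -2 (X(m) = 2*(-1) = -2)
-X(27*D) = -1*(-2) = 2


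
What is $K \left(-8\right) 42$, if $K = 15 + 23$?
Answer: $-12768$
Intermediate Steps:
$K = 38$
$K \left(-8\right) 42 = 38 \left(-8\right) 42 = \left(-304\right) 42 = -12768$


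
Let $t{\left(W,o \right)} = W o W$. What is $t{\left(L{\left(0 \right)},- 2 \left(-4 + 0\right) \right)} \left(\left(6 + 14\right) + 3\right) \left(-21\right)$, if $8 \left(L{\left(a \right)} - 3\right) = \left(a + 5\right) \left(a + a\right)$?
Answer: $-34776$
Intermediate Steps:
$L{\left(a \right)} = 3 + \frac{a \left(5 + a\right)}{4}$ ($L{\left(a \right)} = 3 + \frac{\left(a + 5\right) \left(a + a\right)}{8} = 3 + \frac{\left(5 + a\right) 2 a}{8} = 3 + \frac{2 a \left(5 + a\right)}{8} = 3 + \frac{a \left(5 + a\right)}{4}$)
$t{\left(W,o \right)} = o W^{2}$
$t{\left(L{\left(0 \right)},- 2 \left(-4 + 0\right) \right)} \left(\left(6 + 14\right) + 3\right) \left(-21\right) = - 2 \left(-4 + 0\right) \left(3 + \frac{0^{2}}{4} + \frac{5}{4} \cdot 0\right)^{2} \left(\left(6 + 14\right) + 3\right) \left(-21\right) = \left(-2\right) \left(-4\right) \left(3 + \frac{1}{4} \cdot 0 + 0\right)^{2} \left(20 + 3\right) \left(-21\right) = 8 \left(3 + 0 + 0\right)^{2} \cdot 23 \left(-21\right) = 8 \cdot 3^{2} \cdot 23 \left(-21\right) = 8 \cdot 9 \cdot 23 \left(-21\right) = 72 \cdot 23 \left(-21\right) = 1656 \left(-21\right) = -34776$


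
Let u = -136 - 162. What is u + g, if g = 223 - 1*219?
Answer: -294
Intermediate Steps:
g = 4 (g = 223 - 219 = 4)
u = -298
u + g = -298 + 4 = -294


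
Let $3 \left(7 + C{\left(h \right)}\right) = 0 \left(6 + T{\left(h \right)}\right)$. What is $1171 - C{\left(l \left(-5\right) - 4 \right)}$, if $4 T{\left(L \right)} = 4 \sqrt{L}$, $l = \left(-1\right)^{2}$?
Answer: $1178$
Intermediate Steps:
$l = 1$
$T{\left(L \right)} = \sqrt{L}$ ($T{\left(L \right)} = \frac{4 \sqrt{L}}{4} = \sqrt{L}$)
$C{\left(h \right)} = -7$ ($C{\left(h \right)} = -7 + \frac{0 \left(6 + \sqrt{h}\right)}{3} = -7 + \frac{1}{3} \cdot 0 = -7 + 0 = -7$)
$1171 - C{\left(l \left(-5\right) - 4 \right)} = 1171 - -7 = 1171 + 7 = 1178$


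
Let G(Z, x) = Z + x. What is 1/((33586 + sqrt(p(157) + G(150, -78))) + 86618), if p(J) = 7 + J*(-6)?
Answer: 120204/14449002479 - I*sqrt(863)/14449002479 ≈ 8.3192e-6 - 2.0331e-9*I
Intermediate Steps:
p(J) = 7 - 6*J
1/((33586 + sqrt(p(157) + G(150, -78))) + 86618) = 1/((33586 + sqrt((7 - 6*157) + (150 - 78))) + 86618) = 1/((33586 + sqrt((7 - 942) + 72)) + 86618) = 1/((33586 + sqrt(-935 + 72)) + 86618) = 1/((33586 + sqrt(-863)) + 86618) = 1/((33586 + I*sqrt(863)) + 86618) = 1/(120204 + I*sqrt(863))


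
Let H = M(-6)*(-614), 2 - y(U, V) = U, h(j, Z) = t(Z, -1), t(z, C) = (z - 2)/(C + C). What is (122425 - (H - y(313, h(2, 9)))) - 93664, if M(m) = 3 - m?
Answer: 33976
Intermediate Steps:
t(z, C) = (-2 + z)/(2*C) (t(z, C) = (-2 + z)/((2*C)) = (-2 + z)*(1/(2*C)) = (-2 + z)/(2*C))
h(j, Z) = 1 - Z/2 (h(j, Z) = (1/2)*(-2 + Z)/(-1) = (1/2)*(-1)*(-2 + Z) = 1 - Z/2)
y(U, V) = 2 - U
H = -5526 (H = (3 - 1*(-6))*(-614) = (3 + 6)*(-614) = 9*(-614) = -5526)
(122425 - (H - y(313, h(2, 9)))) - 93664 = (122425 - (-5526 - (2 - 1*313))) - 93664 = (122425 - (-5526 - (2 - 313))) - 93664 = (122425 - (-5526 - 1*(-311))) - 93664 = (122425 - (-5526 + 311)) - 93664 = (122425 - 1*(-5215)) - 93664 = (122425 + 5215) - 93664 = 127640 - 93664 = 33976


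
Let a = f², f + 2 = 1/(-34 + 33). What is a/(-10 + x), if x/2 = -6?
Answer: -9/22 ≈ -0.40909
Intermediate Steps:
x = -12 (x = 2*(-6) = -12)
f = -3 (f = -2 + 1/(-34 + 33) = -2 + 1/(-1) = -2 - 1 = -3)
a = 9 (a = (-3)² = 9)
a/(-10 + x) = 9/(-10 - 12) = 9/(-22) = 9*(-1/22) = -9/22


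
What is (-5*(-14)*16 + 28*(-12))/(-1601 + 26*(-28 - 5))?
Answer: -784/2459 ≈ -0.31883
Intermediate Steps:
(-5*(-14)*16 + 28*(-12))/(-1601 + 26*(-28 - 5)) = (70*16 - 336)/(-1601 + 26*(-33)) = (1120 - 336)/(-1601 - 858) = 784/(-2459) = 784*(-1/2459) = -784/2459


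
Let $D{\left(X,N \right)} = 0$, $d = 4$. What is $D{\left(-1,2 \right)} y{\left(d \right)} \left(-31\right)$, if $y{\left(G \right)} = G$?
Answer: $0$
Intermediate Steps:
$D{\left(-1,2 \right)} y{\left(d \right)} \left(-31\right) = 0 \cdot 4 \left(-31\right) = 0 \left(-31\right) = 0$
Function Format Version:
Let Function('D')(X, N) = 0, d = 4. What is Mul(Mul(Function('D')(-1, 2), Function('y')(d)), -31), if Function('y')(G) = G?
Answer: 0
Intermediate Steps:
Mul(Mul(Function('D')(-1, 2), Function('y')(d)), -31) = Mul(Mul(0, 4), -31) = Mul(0, -31) = 0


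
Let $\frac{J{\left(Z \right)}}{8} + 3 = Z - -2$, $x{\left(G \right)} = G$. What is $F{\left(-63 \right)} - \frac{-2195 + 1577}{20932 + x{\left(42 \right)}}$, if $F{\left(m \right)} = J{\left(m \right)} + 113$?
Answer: $- \frac{4184004}{10487} \approx -398.97$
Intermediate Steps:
$J{\left(Z \right)} = -8 + 8 Z$ ($J{\left(Z \right)} = -24 + 8 \left(Z - -2\right) = -24 + 8 \left(Z + 2\right) = -24 + 8 \left(2 + Z\right) = -24 + \left(16 + 8 Z\right) = -8 + 8 Z$)
$F{\left(m \right)} = 105 + 8 m$ ($F{\left(m \right)} = \left(-8 + 8 m\right) + 113 = 105 + 8 m$)
$F{\left(-63 \right)} - \frac{-2195 + 1577}{20932 + x{\left(42 \right)}} = \left(105 + 8 \left(-63\right)\right) - \frac{-2195 + 1577}{20932 + 42} = \left(105 - 504\right) - - \frac{618}{20974} = -399 - \left(-618\right) \frac{1}{20974} = -399 - - \frac{309}{10487} = -399 + \frac{309}{10487} = - \frac{4184004}{10487}$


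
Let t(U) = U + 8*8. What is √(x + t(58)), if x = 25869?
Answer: √25991 ≈ 161.22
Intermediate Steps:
t(U) = 64 + U (t(U) = U + 64 = 64 + U)
√(x + t(58)) = √(25869 + (64 + 58)) = √(25869 + 122) = √25991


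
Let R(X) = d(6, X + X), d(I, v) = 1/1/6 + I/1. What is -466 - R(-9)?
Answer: -478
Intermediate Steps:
d(I, v) = 6 + I (d(I, v) = 1/(1/6) + I*1 = 1*6 + I = 6 + I)
R(X) = 12 (R(X) = 6 + 6 = 12)
-466 - R(-9) = -466 - 1*12 = -466 - 12 = -478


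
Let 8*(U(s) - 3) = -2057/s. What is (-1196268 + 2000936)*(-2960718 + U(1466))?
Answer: -6985175568662359/2932 ≈ -2.3824e+12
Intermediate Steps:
U(s) = 3 - 2057/(8*s) (U(s) = 3 + (-2057/s)/8 = 3 - 2057/(8*s))
(-1196268 + 2000936)*(-2960718 + U(1466)) = (-1196268 + 2000936)*(-2960718 + (3 - 2057/8/1466)) = 804668*(-2960718 + (3 - 2057/8*1/1466)) = 804668*(-2960718 + (3 - 2057/11728)) = 804668*(-2960718 + 33127/11728) = 804668*(-34723267577/11728) = -6985175568662359/2932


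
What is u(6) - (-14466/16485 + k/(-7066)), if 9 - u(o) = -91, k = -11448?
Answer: 1926966246/19413835 ≈ 99.257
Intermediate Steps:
u(o) = 100 (u(o) = 9 - 1*(-91) = 9 + 91 = 100)
u(6) - (-14466/16485 + k/(-7066)) = 100 - (-14466/16485 - 11448/(-7066)) = 100 - (-14466*1/16485 - 11448*(-1/7066)) = 100 - (-4822/5495 + 5724/3533) = 100 - 1*14417254/19413835 = 100 - 14417254/19413835 = 1926966246/19413835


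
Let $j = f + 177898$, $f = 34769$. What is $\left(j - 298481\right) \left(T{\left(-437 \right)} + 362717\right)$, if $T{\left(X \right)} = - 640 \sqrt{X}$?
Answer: $-31126196638 + 54920960 i \sqrt{437} \approx -3.1126 \cdot 10^{10} + 1.1481 \cdot 10^{9} i$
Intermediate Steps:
$j = 212667$ ($j = 34769 + 177898 = 212667$)
$\left(j - 298481\right) \left(T{\left(-437 \right)} + 362717\right) = \left(212667 - 298481\right) \left(- 640 \sqrt{-437} + 362717\right) = - 85814 \left(- 640 i \sqrt{437} + 362717\right) = - 85814 \left(362717 - 640 i \sqrt{437}\right) = -31126196638 + 54920960 i \sqrt{437}$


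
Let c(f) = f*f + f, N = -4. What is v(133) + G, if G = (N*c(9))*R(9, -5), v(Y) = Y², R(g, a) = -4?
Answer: 19129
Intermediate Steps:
c(f) = f + f² (c(f) = f² + f = f + f²)
G = 1440 (G = -36*(1 + 9)*(-4) = -36*10*(-4) = -4*90*(-4) = -360*(-4) = 1440)
v(133) + G = 133² + 1440 = 17689 + 1440 = 19129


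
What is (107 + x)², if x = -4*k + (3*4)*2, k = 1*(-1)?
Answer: 18225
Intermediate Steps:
k = -1
x = 28 (x = -4*(-1) + (3*4)*2 = 4 + 12*2 = 4 + 24 = 28)
(107 + x)² = (107 + 28)² = 135² = 18225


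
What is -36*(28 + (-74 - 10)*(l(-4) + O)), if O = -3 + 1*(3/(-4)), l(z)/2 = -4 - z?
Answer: -12348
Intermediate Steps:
l(z) = -8 - 2*z (l(z) = 2*(-4 - z) = -8 - 2*z)
O = -15/4 (O = -3 + 1*(3*(-¼)) = -3 + 1*(-¾) = -3 - ¾ = -15/4 ≈ -3.7500)
-36*(28 + (-74 - 10)*(l(-4) + O)) = -36*(28 + (-74 - 10)*((-8 - 2*(-4)) - 15/4)) = -36*(28 - 84*((-8 + 8) - 15/4)) = -36*(28 - 84*(0 - 15/4)) = -36*(28 - 84*(-15/4)) = -36*(28 + 315) = -36*343 = -12348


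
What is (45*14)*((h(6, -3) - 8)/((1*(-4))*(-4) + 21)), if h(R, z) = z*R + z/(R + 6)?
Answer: -33075/74 ≈ -446.96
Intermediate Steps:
h(R, z) = R*z + z/(6 + R)
(45*14)*((h(6, -3) - 8)/((1*(-4))*(-4) + 21)) = (45*14)*((-3*(1 + 6**2 + 6*6)/(6 + 6) - 8)/((1*(-4))*(-4) + 21)) = 630*((-3*(1 + 36 + 36)/12 - 8)/(-4*(-4) + 21)) = 630*((-3*1/12*73 - 8)/(16 + 21)) = 630*((-73/4 - 8)/37) = 630*(-105/4*1/37) = 630*(-105/148) = -33075/74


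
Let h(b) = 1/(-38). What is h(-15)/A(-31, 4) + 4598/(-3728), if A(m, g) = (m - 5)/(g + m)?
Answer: -11095/8854 ≈ -1.2531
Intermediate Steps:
h(b) = -1/38
A(m, g) = (-5 + m)/(g + m)
h(-15)/A(-31, 4) + 4598/(-3728) = -(4 - 31)/(-5 - 31)/38 + 4598/(-3728) = -1/(38*(-36/(-27))) + 4598*(-1/3728) = -1/(38*((-1/27*(-36)))) - 2299/1864 = -1/(38*4/3) - 2299/1864 = -1/38*¾ - 2299/1864 = -3/152 - 2299/1864 = -11095/8854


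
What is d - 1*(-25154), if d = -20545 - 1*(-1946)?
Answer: 6555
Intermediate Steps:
d = -18599 (d = -20545 + 1946 = -18599)
d - 1*(-25154) = -18599 - 1*(-25154) = -18599 + 25154 = 6555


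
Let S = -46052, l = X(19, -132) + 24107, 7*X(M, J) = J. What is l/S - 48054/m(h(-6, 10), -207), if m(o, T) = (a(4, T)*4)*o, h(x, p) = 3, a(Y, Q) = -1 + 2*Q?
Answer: 1220930583/133781060 ≈ 9.1263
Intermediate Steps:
X(M, J) = J/7
m(o, T) = o*(-4 + 8*T) (m(o, T) = ((-1 + 2*T)*4)*o = (-4 + 8*T)*o = o*(-4 + 8*T))
l = 168617/7 (l = (⅐)*(-132) + 24107 = -132/7 + 24107 = 168617/7 ≈ 24088.)
l/S - 48054/m(h(-6, 10), -207) = (168617/7)/(-46052) - 48054*1/(12*(-1 + 2*(-207))) = (168617/7)*(-1/46052) - 48054*1/(12*(-1 - 414)) = -168617/322364 - 48054/(4*3*(-415)) = -168617/322364 - 48054/(-4980) = -168617/322364 - 48054*(-1/4980) = -168617/322364 + 8009/830 = 1220930583/133781060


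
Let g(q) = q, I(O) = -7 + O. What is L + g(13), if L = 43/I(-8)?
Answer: 152/15 ≈ 10.133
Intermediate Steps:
L = -43/15 (L = 43/(-7 - 8) = 43/(-15) = 43*(-1/15) = -43/15 ≈ -2.8667)
L + g(13) = -43/15 + 13 = 152/15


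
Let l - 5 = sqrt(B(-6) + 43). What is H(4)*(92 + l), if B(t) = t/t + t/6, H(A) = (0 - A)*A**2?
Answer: -6208 - 64*sqrt(43) ≈ -6627.7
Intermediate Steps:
H(A) = -A**3 (H(A) = (-A)*A**2 = -A**3)
B(t) = 1 + t/6 (B(t) = 1 + t*(1/6) = 1 + t/6)
l = 5 + sqrt(43) (l = 5 + sqrt((1 + (1/6)*(-6)) + 43) = 5 + sqrt((1 - 1) + 43) = 5 + sqrt(0 + 43) = 5 + sqrt(43) ≈ 11.557)
H(4)*(92 + l) = (-1*4**3)*(92 + (5 + sqrt(43))) = (-1*64)*(97 + sqrt(43)) = -64*(97 + sqrt(43)) = -6208 - 64*sqrt(43)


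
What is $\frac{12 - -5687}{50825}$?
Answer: $\frac{5699}{50825} \approx 0.11213$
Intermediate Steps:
$\frac{12 - -5687}{50825} = \left(12 + 5687\right) \frac{1}{50825} = 5699 \cdot \frac{1}{50825} = \frac{5699}{50825}$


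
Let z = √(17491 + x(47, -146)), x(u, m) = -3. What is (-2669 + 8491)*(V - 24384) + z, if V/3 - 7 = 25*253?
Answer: -31368936 + 4*√1093 ≈ -3.1369e+7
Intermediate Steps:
V = 18996 (V = 21 + 3*(25*253) = 21 + 3*6325 = 21 + 18975 = 18996)
z = 4*√1093 (z = √(17491 - 3) = √17488 = 4*√1093 ≈ 132.24)
(-2669 + 8491)*(V - 24384) + z = (-2669 + 8491)*(18996 - 24384) + 4*√1093 = 5822*(-5388) + 4*√1093 = -31368936 + 4*√1093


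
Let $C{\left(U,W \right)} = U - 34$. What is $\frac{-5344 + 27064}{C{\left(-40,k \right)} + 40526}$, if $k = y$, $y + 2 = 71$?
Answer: $\frac{1810}{3371} \approx 0.53693$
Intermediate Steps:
$y = 69$ ($y = -2 + 71 = 69$)
$k = 69$
$C{\left(U,W \right)} = -34 + U$
$\frac{-5344 + 27064}{C{\left(-40,k \right)} + 40526} = \frac{-5344 + 27064}{\left(-34 - 40\right) + 40526} = \frac{21720}{-74 + 40526} = \frac{21720}{40452} = 21720 \cdot \frac{1}{40452} = \frac{1810}{3371}$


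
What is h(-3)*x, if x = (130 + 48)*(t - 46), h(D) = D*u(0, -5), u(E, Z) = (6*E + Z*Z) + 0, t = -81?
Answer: 1695450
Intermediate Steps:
u(E, Z) = Z**2 + 6*E (u(E, Z) = (6*E + Z**2) + 0 = (Z**2 + 6*E) + 0 = Z**2 + 6*E)
h(D) = 25*D (h(D) = D*((-5)**2 + 6*0) = D*(25 + 0) = D*25 = 25*D)
x = -22606 (x = (130 + 48)*(-81 - 46) = 178*(-127) = -22606)
h(-3)*x = (25*(-3))*(-22606) = -75*(-22606) = 1695450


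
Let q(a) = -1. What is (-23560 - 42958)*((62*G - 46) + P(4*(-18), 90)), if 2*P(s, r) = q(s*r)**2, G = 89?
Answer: -364019755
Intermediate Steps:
P(s, r) = 1/2 (P(s, r) = (1/2)*(-1)**2 = (1/2)*1 = 1/2)
(-23560 - 42958)*((62*G - 46) + P(4*(-18), 90)) = (-23560 - 42958)*((62*89 - 46) + 1/2) = -66518*((5518 - 46) + 1/2) = -66518*(5472 + 1/2) = -66518*10945/2 = -364019755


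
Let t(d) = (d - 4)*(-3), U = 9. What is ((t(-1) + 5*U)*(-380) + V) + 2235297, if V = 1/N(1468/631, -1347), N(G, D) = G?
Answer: 3247946227/1468 ≈ 2.2125e+6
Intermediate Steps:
t(d) = 12 - 3*d (t(d) = (-4 + d)*(-3) = 12 - 3*d)
V = 631/1468 (V = 1/(1468/631) = 631/1468 ≈ 0.42984)
((t(-1) + 5*U)*(-380) + V) + 2235297 = (((12 - 3*(-1)) + 5*9)*(-380) + 631/1468) + 2235297 = (((12 + 3) + 45)*(-380) + 631/1468) + 2235297 = ((15 + 45)*(-380) + 631/1468) + 2235297 = (60*(-380) + 631/1468) + 2235297 = (-22800 + 631/1468) + 2235297 = -33469769/1468 + 2235297 = 3247946227/1468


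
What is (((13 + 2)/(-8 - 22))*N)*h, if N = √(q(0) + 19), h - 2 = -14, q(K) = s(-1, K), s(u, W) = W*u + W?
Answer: 6*√19 ≈ 26.153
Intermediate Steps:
s(u, W) = W + W*u
q(K) = 0 (q(K) = K*(1 - 1) = K*0 = 0)
h = -12 (h = 2 - 14 = -12)
N = √19 (N = √(0 + 19) = √19 ≈ 4.3589)
(((13 + 2)/(-8 - 22))*N)*h = (((13 + 2)/(-8 - 22))*√19)*(-12) = ((15/(-30))*√19)*(-12) = ((15*(-1/30))*√19)*(-12) = -√19/2*(-12) = 6*√19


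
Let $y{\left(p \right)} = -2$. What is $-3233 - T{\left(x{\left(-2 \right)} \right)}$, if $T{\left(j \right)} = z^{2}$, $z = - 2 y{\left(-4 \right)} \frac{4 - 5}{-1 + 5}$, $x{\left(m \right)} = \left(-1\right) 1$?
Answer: $-3234$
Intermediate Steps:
$x{\left(m \right)} = -1$
$z = -1$ ($z = \left(-2\right) \left(-2\right) \frac{4 - 5}{-1 + 5} = 4 \left(- \frac{1}{4}\right) = -1$)
$T{\left(j \right)} = 1$ ($T{\left(j \right)} = \left(-1\right)^{2} = 1$)
$-3233 - T{\left(x{\left(-2 \right)} \right)} = -3233 - 1 = -3234$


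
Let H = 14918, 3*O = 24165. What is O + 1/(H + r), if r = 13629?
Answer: 229946086/28547 ≈ 8055.0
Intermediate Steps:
O = 8055 (O = (⅓)*24165 = 8055)
O + 1/(H + r) = 8055 + 1/(14918 + 13629) = 8055 + 1/28547 = 229946086/28547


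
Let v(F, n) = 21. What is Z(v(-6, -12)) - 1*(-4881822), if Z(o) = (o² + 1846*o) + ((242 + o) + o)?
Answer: 4921313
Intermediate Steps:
Z(o) = 242 + o² + 1848*o (Z(o) = (o² + 1846*o) + (242 + 2*o) = 242 + o² + 1848*o)
Z(v(-6, -12)) - 1*(-4881822) = (242 + 21² + 1848*21) - 1*(-4881822) = (242 + 441 + 38808) + 4881822 = 39491 + 4881822 = 4921313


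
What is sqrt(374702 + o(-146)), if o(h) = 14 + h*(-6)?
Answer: 2*sqrt(93898) ≈ 612.86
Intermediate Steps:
o(h) = 14 - 6*h
sqrt(374702 + o(-146)) = sqrt(374702 + (14 - 6*(-146))) = sqrt(374702 + (14 + 876)) = sqrt(374702 + 890) = sqrt(375592) = 2*sqrt(93898)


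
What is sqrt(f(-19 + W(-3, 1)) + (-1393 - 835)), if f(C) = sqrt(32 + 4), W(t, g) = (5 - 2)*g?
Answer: I*sqrt(2222) ≈ 47.138*I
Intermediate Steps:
W(t, g) = 3*g
f(C) = 6 (f(C) = sqrt(36) = 6)
sqrt(f(-19 + W(-3, 1)) + (-1393 - 835)) = sqrt(6 + (-1393 - 835)) = sqrt(6 - 2228) = sqrt(-2222) = I*sqrt(2222)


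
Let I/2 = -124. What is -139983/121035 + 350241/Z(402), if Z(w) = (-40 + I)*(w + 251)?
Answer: -7635242483/2529147360 ≈ -3.0189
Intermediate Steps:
I = -248 (I = 2*(-124) = -248)
Z(w) = -72288 - 288*w (Z(w) = (-40 - 248)*(w + 251) = -288*(251 + w) = -72288 - 288*w)
-139983/121035 + 350241/Z(402) = -139983/121035 + 350241/(-72288 - 288*402) = -139983*1/121035 + 350241/(-72288 - 115776) = -46661/40345 + 350241/(-188064) = -46661/40345 + 350241*(-1/188064) = -46661/40345 - 116747/62688 = -7635242483/2529147360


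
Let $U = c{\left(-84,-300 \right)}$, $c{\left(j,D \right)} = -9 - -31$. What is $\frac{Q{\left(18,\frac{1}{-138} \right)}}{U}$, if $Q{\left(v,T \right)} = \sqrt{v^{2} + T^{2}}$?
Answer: $\frac{\sqrt{6170257}}{3036} \approx 0.81818$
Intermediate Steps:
$c{\left(j,D \right)} = 22$ ($c{\left(j,D \right)} = -9 + 31 = 22$)
$U = 22$
$Q{\left(v,T \right)} = \sqrt{T^{2} + v^{2}}$
$\frac{Q{\left(18,\frac{1}{-138} \right)}}{U} = \frac{\sqrt{\left(\frac{1}{-138}\right)^{2} + 18^{2}}}{22} = \sqrt{\left(- \frac{1}{138}\right)^{2} + 324} \cdot \frac{1}{22} = \sqrt{\frac{1}{19044} + 324} \cdot \frac{1}{22} = \sqrt{\frac{6170257}{19044}} \cdot \frac{1}{22} = \frac{\sqrt{6170257}}{138} \cdot \frac{1}{22} = \frac{\sqrt{6170257}}{3036}$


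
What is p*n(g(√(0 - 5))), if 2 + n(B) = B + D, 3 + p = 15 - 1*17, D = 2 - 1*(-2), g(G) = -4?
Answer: 10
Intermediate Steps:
D = 4 (D = 2 + 2 = 4)
p = -5 (p = -3 + (15 - 1*17) = -3 + (15 - 17) = -3 - 2 = -5)
n(B) = 2 + B (n(B) = -2 + (B + 4) = -2 + (4 + B) = 2 + B)
p*n(g(√(0 - 5))) = -5*(2 - 4) = -5*(-2) = 10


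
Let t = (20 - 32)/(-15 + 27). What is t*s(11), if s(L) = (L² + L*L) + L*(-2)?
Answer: -220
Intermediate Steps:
s(L) = -2*L + 2*L² (s(L) = (L² + L²) - 2*L = 2*L² - 2*L = -2*L + 2*L²)
t = -1 (t = -12/12 = -12*1/12 = -1)
t*s(11) = -2*11*(-1 + 11) = -2*11*10 = -1*220 = -220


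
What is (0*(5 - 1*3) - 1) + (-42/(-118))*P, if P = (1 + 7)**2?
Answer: 1285/59 ≈ 21.780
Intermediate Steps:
P = 64 (P = 8**2 = 64)
(0*(5 - 1*3) - 1) + (-42/(-118))*P = (0*(5 - 1*3) - 1) - 42/(-118)*64 = (0*(5 - 3) - 1) - 42*(-1/118)*64 = (0*2 - 1) + (21/59)*64 = (0 - 1) + 1344/59 = -1 + 1344/59 = 1285/59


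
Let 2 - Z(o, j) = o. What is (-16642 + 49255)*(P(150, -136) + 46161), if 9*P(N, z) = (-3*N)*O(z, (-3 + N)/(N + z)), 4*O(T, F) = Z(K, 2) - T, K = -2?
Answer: 1448375943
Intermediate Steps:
Z(o, j) = 2 - o
O(T, F) = 1 - T/4 (O(T, F) = ((2 - 1*(-2)) - T)/4 = ((2 + 2) - T)/4 = (4 - T)/4 = 1 - T/4)
P(N, z) = -N*(1 - z/4)/3 (P(N, z) = ((-3*N)*(1 - z/4))/9 = (-3*N*(1 - z/4))/9 = -N*(1 - z/4)/3)
(-16642 + 49255)*(P(150, -136) + 46161) = (-16642 + 49255)*((1/12)*150*(-4 - 136) + 46161) = 32613*((1/12)*150*(-140) + 46161) = 32613*(-1750 + 46161) = 32613*44411 = 1448375943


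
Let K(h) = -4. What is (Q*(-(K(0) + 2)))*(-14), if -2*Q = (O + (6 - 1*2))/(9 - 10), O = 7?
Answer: -154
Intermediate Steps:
Q = 11/2 (Q = -(7 + (6 - 1*2))/(2*(9 - 10)) = -(7 + (6 - 2))/(2*(-1)) = -(7 + 4)*(-1)/2 = -11*(-1)/2 = -½*(-11) = 11/2 ≈ 5.5000)
(Q*(-(K(0) + 2)))*(-14) = (11*(-(-4 + 2))/2)*(-14) = (11*(-1*(-2))/2)*(-14) = ((11/2)*2)*(-14) = 11*(-14) = -154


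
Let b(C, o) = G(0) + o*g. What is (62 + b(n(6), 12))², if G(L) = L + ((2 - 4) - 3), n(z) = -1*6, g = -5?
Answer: 9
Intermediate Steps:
n(z) = -6
G(L) = -5 + L (G(L) = L + (-2 - 3) = L - 5 = -5 + L)
b(C, o) = -5 - 5*o (b(C, o) = (-5 + 0) + o*(-5) = -5 - 5*o)
(62 + b(n(6), 12))² = (62 + (-5 - 5*12))² = (62 + (-5 - 60))² = (62 - 65)² = (-3)² = 9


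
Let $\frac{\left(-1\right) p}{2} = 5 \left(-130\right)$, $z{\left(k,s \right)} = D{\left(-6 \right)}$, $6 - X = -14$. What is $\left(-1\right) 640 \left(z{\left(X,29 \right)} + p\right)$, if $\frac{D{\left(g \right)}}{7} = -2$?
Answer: $-823040$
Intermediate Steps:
$X = 20$ ($X = 6 - -14 = 6 + 14 = 20$)
$D{\left(g \right)} = -14$ ($D{\left(g \right)} = 7 \left(-2\right) = -14$)
$z{\left(k,s \right)} = -14$
$p = 1300$ ($p = - 2 \cdot 5 \left(-130\right) = \left(-2\right) \left(-650\right) = 1300$)
$\left(-1\right) 640 \left(z{\left(X,29 \right)} + p\right) = \left(-1\right) 640 \left(-14 + 1300\right) = \left(-640\right) 1286 = -823040$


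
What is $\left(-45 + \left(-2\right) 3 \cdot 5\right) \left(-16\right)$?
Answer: $1200$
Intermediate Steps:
$\left(-45 + \left(-2\right) 3 \cdot 5\right) \left(-16\right) = \left(-45 - 30\right) \left(-16\right) = \left(-75\right) \left(-16\right) = 1200$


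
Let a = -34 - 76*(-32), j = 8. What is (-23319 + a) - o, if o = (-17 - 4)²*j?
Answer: -24449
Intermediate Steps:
a = 2398 (a = -34 + 2432 = 2398)
o = 3528 (o = (-17 - 4)²*8 = (-21)²*8 = 441*8 = 3528)
(-23319 + a) - o = (-23319 + 2398) - 1*3528 = -20921 - 3528 = -24449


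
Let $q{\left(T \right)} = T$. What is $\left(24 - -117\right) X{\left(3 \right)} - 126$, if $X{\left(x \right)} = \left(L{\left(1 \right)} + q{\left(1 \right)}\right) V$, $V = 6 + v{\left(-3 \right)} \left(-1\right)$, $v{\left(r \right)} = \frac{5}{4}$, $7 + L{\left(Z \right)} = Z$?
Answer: $- \frac{13899}{4} \approx -3474.8$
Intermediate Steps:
$L{\left(Z \right)} = -7 + Z$
$v{\left(r \right)} = \frac{5}{4}$ ($v{\left(r \right)} = 5 \cdot \frac{1}{4} = \frac{5}{4}$)
$V = \frac{19}{4}$ ($V = 6 + \frac{5}{4} \left(-1\right) = 6 - \frac{5}{4} = \frac{19}{4} \approx 4.75$)
$X{\left(x \right)} = - \frac{95}{4}$ ($X{\left(x \right)} = \left(\left(-7 + 1\right) + 1\right) \frac{19}{4} = \left(-6 + 1\right) \frac{19}{4} = \left(-5\right) \frac{19}{4} = - \frac{95}{4}$)
$\left(24 - -117\right) X{\left(3 \right)} - 126 = \left(24 - -117\right) \left(- \frac{95}{4}\right) - 126 = \left(24 + 117\right) \left(- \frac{95}{4}\right) - 126 = 141 \left(- \frac{95}{4}\right) - 126 = - \frac{13395}{4} - 126 = - \frac{13899}{4}$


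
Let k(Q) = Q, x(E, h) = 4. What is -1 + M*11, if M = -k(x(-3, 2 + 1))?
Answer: -45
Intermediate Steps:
M = -4 (M = -1*4 = -4)
-1 + M*11 = -1 - 4*11 = -1 - 44 = -45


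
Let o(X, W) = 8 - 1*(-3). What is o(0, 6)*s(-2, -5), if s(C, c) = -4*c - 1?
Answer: 209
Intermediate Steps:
o(X, W) = 11 (o(X, W) = 8 + 3 = 11)
s(C, c) = -1 - 4*c
o(0, 6)*s(-2, -5) = 11*(-1 - 4*(-5)) = 11*(-1 + 20) = 11*19 = 209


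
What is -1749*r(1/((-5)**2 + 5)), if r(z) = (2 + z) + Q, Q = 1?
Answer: -53053/10 ≈ -5305.3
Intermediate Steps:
r(z) = 3 + z (r(z) = (2 + z) + 1 = 3 + z)
-1749*r(1/((-5)**2 + 5)) = -1749*(3 + 1/((-5)**2 + 5)) = -1749*(3 + 1/(25 + 5)) = -1749*(3 + 1/30) = -1749*91/30 = -53053/10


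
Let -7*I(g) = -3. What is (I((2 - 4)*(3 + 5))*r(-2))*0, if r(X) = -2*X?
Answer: 0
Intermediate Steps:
I(g) = 3/7 (I(g) = -⅐*(-3) = 3/7)
(I((2 - 4)*(3 + 5))*r(-2))*0 = (3*(-2*(-2))/7)*0 = ((3/7)*4)*0 = (12/7)*0 = 0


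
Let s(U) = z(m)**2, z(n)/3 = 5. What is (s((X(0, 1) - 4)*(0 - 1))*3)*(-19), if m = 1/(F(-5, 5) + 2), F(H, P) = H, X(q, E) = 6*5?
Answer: -12825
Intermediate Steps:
X(q, E) = 30
m = -1/3 (m = 1/(-5 + 2) = 1/(-3) = -1/3 ≈ -0.33333)
z(n) = 15 (z(n) = 3*5 = 15)
s(U) = 225 (s(U) = 15**2 = 225)
(s((X(0, 1) - 4)*(0 - 1))*3)*(-19) = (225*3)*(-19) = 675*(-19) = -12825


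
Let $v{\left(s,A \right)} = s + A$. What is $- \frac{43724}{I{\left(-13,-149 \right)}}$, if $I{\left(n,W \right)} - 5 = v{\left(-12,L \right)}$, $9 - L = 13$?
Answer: $\frac{43724}{11} \approx 3974.9$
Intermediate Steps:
$L = -4$ ($L = 9 - 13 = -4$)
$v{\left(s,A \right)} = A + s$
$I{\left(n,W \right)} = -11$ ($I{\left(n,W \right)} = 5 - 16 = -11$)
$- \frac{43724}{I{\left(-13,-149 \right)}} = - \frac{43724}{-11} = \left(-43724\right) \left(- \frac{1}{11}\right) = \frac{43724}{11}$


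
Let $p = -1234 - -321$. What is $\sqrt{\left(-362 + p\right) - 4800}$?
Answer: $45 i \sqrt{3} \approx 77.942 i$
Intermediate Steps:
$p = -913$ ($p = -1234 + 321 = -913$)
$\sqrt{\left(-362 + p\right) - 4800} = \sqrt{\left(-362 - 913\right) - 4800} = \sqrt{-1275 - 4800} = \sqrt{-6075} = 45 i \sqrt{3}$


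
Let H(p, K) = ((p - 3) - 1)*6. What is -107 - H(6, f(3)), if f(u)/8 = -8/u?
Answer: -119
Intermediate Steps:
f(u) = -64/u (f(u) = 8*(-8/u) = -64/u)
H(p, K) = -24 + 6*p (H(p, K) = ((-3 + p) - 1)*6 = (-4 + p)*6 = -24 + 6*p)
-107 - H(6, f(3)) = -107 - (-24 + 6*6) = -107 - (-24 + 36) = -107 - 1*12 = -107 - 12 = -119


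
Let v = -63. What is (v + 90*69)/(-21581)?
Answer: -6147/21581 ≈ -0.28483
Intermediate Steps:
(v + 90*69)/(-21581) = (-63 + 90*69)/(-21581) = (-63 + 6210)*(-1/21581) = 6147*(-1/21581) = -6147/21581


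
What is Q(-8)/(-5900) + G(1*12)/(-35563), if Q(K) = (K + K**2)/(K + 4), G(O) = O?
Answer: 213541/104910850 ≈ 0.0020355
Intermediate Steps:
Q(K) = (K + K**2)/(4 + K)
Q(-8)/(-5900) + G(1*12)/(-35563) = -8*(1 - 8)/(4 - 8)/(-5900) + (1*12)/(-35563) = -8*(-7)/(-4)*(-1/5900) + 12*(-1/35563) = -8*(-1/4)*(-7)*(-1/5900) - 12/35563 = -14*(-1/5900) - 12/35563 = 7/2950 - 12/35563 = 213541/104910850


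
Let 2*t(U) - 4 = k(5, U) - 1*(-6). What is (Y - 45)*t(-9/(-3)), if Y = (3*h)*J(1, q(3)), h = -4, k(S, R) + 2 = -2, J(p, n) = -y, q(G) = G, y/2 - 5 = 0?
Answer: 225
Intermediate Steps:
y = 10 (y = 10 + 2*0 = 10 + 0 = 10)
J(p, n) = -10 (J(p, n) = -1*10 = -10)
k(S, R) = -4 (k(S, R) = -2 - 2 = -4)
Y = 120 (Y = (3*(-4))*(-10) = -12*(-10) = 120)
t(U) = 3 (t(U) = 2 + (-4 - 1*(-6))/2 = 2 + (-4 + 6)/2 = 2 + (½)*2 = 2 + 1 = 3)
(Y - 45)*t(-9/(-3)) = (120 - 45)*3 = 75*3 = 225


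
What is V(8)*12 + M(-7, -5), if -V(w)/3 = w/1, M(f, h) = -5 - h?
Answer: -288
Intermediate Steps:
V(w) = -3*w (V(w) = -3*w/1 = -3*w)
V(8)*12 + M(-7, -5) = -3*8*12 + (-5 - 1*(-5)) = -24*12 + (-5 + 5) = -288 + 0 = -288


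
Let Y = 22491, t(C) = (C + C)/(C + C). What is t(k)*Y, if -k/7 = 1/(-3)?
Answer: 22491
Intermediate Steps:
k = 7/3 (k = -7/(-3) = -7*(-1)/3 = -7*(-1/3) = 7/3 ≈ 2.3333)
t(C) = 1 (t(C) = (2*C)/((2*C)) = (2*C)*(1/(2*C)) = 1)
t(k)*Y = 1*22491 = 22491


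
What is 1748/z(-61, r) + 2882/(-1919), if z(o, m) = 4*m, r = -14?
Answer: -878951/26866 ≈ -32.716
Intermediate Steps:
1748/z(-61, r) + 2882/(-1919) = 1748/((4*(-14))) + 2882/(-1919) = 1748/(-56) + 2882*(-1/1919) = 1748*(-1/56) - 2882/1919 = -437/14 - 2882/1919 = -878951/26866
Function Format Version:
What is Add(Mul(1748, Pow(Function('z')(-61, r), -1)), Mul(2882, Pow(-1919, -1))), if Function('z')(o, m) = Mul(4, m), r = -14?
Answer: Rational(-878951, 26866) ≈ -32.716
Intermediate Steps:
Add(Mul(1748, Pow(Function('z')(-61, r), -1)), Mul(2882, Pow(-1919, -1))) = Add(Mul(1748, Pow(Mul(4, -14), -1)), Mul(2882, Pow(-1919, -1))) = Add(Mul(1748, Pow(-56, -1)), Mul(2882, Rational(-1, 1919))) = Add(Mul(1748, Rational(-1, 56)), Rational(-2882, 1919)) = Add(Rational(-437, 14), Rational(-2882, 1919)) = Rational(-878951, 26866)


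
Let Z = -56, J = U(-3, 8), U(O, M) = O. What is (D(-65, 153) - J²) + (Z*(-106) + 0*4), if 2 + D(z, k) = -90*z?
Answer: 11775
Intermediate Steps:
D(z, k) = -2 - 90*z
J = -3
(D(-65, 153) - J²) + (Z*(-106) + 0*4) = ((-2 - 90*(-65)) - 1*(-3)²) + (-56*(-106) + 0*4) = ((-2 + 5850) - 1*9) + (5936 + 0) = (5848 - 9) + 5936 = 5839 + 5936 = 11775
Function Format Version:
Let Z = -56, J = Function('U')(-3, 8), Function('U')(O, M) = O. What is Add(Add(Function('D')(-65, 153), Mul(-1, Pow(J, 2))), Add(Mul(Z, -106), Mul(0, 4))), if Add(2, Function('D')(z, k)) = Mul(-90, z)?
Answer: 11775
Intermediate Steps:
Function('D')(z, k) = Add(-2, Mul(-90, z))
J = -3
Add(Add(Function('D')(-65, 153), Mul(-1, Pow(J, 2))), Add(Mul(Z, -106), Mul(0, 4))) = Add(Add(Add(-2, Mul(-90, -65)), Mul(-1, Pow(-3, 2))), Add(Mul(-56, -106), Mul(0, 4))) = Add(Add(Add(-2, 5850), Mul(-1, 9)), Add(5936, 0)) = Add(Add(5848, -9), 5936) = Add(5839, 5936) = 11775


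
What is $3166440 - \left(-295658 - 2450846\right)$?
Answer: $5912944$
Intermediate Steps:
$3166440 - \left(-295658 - 2450846\right) = 3166440 - -2746504 = 3166440 + 2746504 = 5912944$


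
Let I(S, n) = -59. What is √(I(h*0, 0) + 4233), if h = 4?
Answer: √4174 ≈ 64.606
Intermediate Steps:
√(I(h*0, 0) + 4233) = √(-59 + 4233) = √4174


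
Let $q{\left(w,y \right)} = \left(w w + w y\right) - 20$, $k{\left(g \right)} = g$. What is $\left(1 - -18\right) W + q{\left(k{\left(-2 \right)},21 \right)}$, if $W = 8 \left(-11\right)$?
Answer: $-1730$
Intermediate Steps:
$q{\left(w,y \right)} = -20 + w^{2} + w y$ ($q{\left(w,y \right)} = \left(w^{2} + w y\right) - 20 = -20 + w^{2} + w y$)
$W = -88$
$\left(1 - -18\right) W + q{\left(k{\left(-2 \right)},21 \right)} = \left(1 - -18\right) \left(-88\right) - \left(62 - 4\right) = \left(1 + 18\right) \left(-88\right) - 58 = 19 \left(-88\right) - 58 = -1672 - 58 = -1730$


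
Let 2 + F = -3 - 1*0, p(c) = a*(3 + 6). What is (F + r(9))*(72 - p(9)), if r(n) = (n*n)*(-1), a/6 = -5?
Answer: -29412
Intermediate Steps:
a = -30 (a = 6*(-5) = -30)
p(c) = -270 (p(c) = -30*(3 + 6) = -30*9 = -270)
F = -5 (F = -2 + (-3 - 1*0) = -2 + (-3 + 0) = -2 - 3 = -5)
r(n) = -n**2 (r(n) = n**2*(-1) = -n**2)
(F + r(9))*(72 - p(9)) = (-5 - 1*9**2)*(72 - 1*(-270)) = (-5 - 1*81)*(72 + 270) = (-5 - 81)*342 = -86*342 = -29412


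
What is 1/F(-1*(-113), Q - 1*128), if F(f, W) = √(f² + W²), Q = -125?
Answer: √76778/76778 ≈ 0.0036090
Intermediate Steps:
F(f, W) = √(W² + f²)
1/F(-1*(-113), Q - 1*128) = 1/(√((-125 - 1*128)² + (-1*(-113))²)) = 1/(√((-125 - 128)² + 113²)) = 1/(√((-253)² + 12769)) = 1/(√(64009 + 12769)) = 1/(√76778) = √76778/76778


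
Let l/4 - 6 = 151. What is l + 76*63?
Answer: 5416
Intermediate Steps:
l = 628 (l = 24 + 4*151 = 24 + 604 = 628)
l + 76*63 = 628 + 76*63 = 628 + 4788 = 5416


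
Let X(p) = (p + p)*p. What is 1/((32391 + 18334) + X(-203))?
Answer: 1/133143 ≈ 7.5107e-6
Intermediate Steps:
X(p) = 2*p**2 (X(p) = (2*p)*p = 2*p**2)
1/((32391 + 18334) + X(-203)) = 1/((32391 + 18334) + 2*(-203)**2) = 1/(50725 + 2*41209) = 1/(50725 + 82418) = 1/133143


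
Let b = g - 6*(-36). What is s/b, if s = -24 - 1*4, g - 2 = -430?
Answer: 7/53 ≈ 0.13208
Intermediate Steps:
g = -428 (g = 2 - 430 = -428)
s = -28 (s = -24 - 4 = -28)
b = -212 (b = -428 - 6*(-36) = -428 - 1*(-216) = -428 + 216 = -212)
s/b = -28/(-212) = -28*(-1/212) = 7/53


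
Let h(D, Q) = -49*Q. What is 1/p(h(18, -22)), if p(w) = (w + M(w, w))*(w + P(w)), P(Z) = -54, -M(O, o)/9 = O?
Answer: -1/8830976 ≈ -1.1324e-7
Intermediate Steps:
M(O, o) = -9*O
p(w) = -8*w*(-54 + w) (p(w) = (w - 9*w)*(w - 54) = (-8*w)*(-54 + w) = -8*w*(-54 + w))
1/p(h(18, -22)) = 1/(8*(-49*(-22))*(54 - (-49)*(-22))) = 1/(8*1078*(54 - 1*1078)) = 1/(8*1078*(54 - 1078)) = 1/(8*1078*(-1024)) = 1/(-8830976) = -1/8830976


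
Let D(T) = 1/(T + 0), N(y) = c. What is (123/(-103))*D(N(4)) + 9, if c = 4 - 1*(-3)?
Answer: 6366/721 ≈ 8.8294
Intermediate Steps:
c = 7 (c = 4 + 3 = 7)
N(y) = 7
D(T) = 1/T
(123/(-103))*D(N(4)) + 9 = (123/(-103))/7 + 9 = (123*(-1/103))*(1/7) + 9 = -123/103*1/7 + 9 = -123/721 + 9 = 6366/721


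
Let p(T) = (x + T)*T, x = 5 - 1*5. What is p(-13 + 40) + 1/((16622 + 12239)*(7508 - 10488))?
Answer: 62698213619/86005780 ≈ 729.00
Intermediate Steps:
x = 0 (x = 5 - 5 = 0)
p(T) = T**2 (p(T) = (0 + T)*T = T*T = T**2)
p(-13 + 40) + 1/((16622 + 12239)*(7508 - 10488)) = (-13 + 40)**2 + 1/((16622 + 12239)*(7508 - 10488)) = 27**2 + 1/(28861*(-2980)) = 729 + 1/(-86005780) = 729 - 1/86005780 = 62698213619/86005780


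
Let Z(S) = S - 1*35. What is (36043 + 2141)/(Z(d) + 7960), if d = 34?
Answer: 12728/2653 ≈ 4.7976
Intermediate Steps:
Z(S) = -35 + S (Z(S) = S - 35 = -35 + S)
(36043 + 2141)/(Z(d) + 7960) = (36043 + 2141)/((-35 + 34) + 7960) = 38184/(-1 + 7960) = 38184/7959 = 38184*(1/7959) = 12728/2653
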